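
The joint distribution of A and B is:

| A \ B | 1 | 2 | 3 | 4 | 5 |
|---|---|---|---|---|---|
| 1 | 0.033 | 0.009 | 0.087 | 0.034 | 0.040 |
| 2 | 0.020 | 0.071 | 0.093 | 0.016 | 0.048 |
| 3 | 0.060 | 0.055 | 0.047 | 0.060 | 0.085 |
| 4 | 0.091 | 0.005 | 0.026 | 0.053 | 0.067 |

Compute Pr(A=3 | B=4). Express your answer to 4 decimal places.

0.3681

P(B=4) = 0.034 + 0.016 + 0.060 + 0.053 = 0.163.
P(A=3 | B=4) = 0.060/0.163 = 0.3681.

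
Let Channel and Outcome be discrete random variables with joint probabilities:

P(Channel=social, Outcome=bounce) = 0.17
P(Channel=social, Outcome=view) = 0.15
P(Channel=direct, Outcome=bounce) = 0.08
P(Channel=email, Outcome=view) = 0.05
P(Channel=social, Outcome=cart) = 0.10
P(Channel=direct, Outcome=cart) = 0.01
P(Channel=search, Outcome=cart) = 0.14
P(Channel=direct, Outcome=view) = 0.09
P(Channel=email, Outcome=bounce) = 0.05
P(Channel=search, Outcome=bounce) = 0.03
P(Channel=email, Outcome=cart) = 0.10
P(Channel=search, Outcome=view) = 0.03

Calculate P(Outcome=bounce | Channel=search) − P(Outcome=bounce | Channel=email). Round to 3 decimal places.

P(Channel=search) = 0.03 + 0.03 + 0.14 = 0.20; P(Outcome=bounce | Channel=search) = 0.03/0.20 = 0.1500.
P(Channel=email) = 0.05 + 0.05 + 0.10 = 0.20; P(Outcome=bounce | Channel=email) = 0.05/0.20 = 0.2500.
Difference = -0.100.

-0.100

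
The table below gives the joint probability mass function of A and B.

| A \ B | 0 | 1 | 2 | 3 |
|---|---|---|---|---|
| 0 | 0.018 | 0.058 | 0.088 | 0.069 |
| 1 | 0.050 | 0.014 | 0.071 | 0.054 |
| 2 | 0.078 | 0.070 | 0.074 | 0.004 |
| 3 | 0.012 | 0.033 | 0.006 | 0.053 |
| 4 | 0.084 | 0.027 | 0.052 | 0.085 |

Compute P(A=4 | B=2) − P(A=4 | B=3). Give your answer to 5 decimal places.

P(B=2) = 0.088 + 0.071 + 0.074 + 0.006 + 0.052 = 0.291; P(A=4 | B=2) = 0.052/0.291 = 0.178694.
P(B=3) = 0.069 + 0.054 + 0.004 + 0.053 + 0.085 = 0.265; P(A=4 | B=3) = 0.085/0.265 = 0.320755.
Difference = -0.14206.

-0.14206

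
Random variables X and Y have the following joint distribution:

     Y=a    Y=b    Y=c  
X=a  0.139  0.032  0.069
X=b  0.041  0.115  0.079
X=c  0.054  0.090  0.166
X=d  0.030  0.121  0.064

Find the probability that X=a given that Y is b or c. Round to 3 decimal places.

P(Y=b) = 0.032 + 0.115 + 0.090 + 0.121 = 0.358.
P(Y=c) = 0.069 + 0.079 + 0.166 + 0.064 = 0.378.
P(Y ∈ {b, c}) = 0.358 + 0.378 = 0.736; P(X=a, Y ∈ {b, c}) = 0.032 + 0.069 = 0.101.
P(X=a | Y ∈ {b, c}) = 0.101/0.736 = 0.137.

0.137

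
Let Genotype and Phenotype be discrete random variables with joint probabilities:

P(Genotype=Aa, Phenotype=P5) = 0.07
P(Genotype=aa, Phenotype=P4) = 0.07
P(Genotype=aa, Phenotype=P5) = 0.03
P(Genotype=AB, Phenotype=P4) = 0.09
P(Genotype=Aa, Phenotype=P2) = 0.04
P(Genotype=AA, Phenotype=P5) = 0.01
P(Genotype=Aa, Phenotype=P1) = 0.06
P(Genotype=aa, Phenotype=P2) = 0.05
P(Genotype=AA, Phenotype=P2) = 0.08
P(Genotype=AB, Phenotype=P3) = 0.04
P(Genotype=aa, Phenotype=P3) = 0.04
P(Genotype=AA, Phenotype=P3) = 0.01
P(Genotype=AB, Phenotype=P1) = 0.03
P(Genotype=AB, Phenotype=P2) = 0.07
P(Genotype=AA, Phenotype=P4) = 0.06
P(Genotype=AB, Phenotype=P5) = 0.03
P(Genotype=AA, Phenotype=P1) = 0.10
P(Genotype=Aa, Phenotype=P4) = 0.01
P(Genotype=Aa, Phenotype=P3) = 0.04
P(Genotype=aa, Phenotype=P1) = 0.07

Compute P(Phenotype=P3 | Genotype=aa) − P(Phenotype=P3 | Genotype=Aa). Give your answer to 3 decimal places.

-0.028

P(Genotype=aa) = 0.07 + 0.05 + 0.04 + 0.07 + 0.03 = 0.26; P(Phenotype=P3 | Genotype=aa) = 0.04/0.26 = 0.1538.
P(Genotype=Aa) = 0.06 + 0.04 + 0.04 + 0.01 + 0.07 = 0.22; P(Phenotype=P3 | Genotype=Aa) = 0.04/0.22 = 0.1818.
Difference = -0.028.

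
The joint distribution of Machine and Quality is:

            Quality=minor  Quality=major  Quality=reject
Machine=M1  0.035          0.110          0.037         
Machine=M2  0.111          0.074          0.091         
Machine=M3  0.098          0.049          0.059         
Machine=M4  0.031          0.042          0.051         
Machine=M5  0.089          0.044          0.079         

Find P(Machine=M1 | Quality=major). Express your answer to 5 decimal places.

0.34483

P(Quality=major) = 0.110 + 0.074 + 0.049 + 0.042 + 0.044 = 0.319.
P(Machine=M1 | Quality=major) = 0.110/0.319 = 0.34483.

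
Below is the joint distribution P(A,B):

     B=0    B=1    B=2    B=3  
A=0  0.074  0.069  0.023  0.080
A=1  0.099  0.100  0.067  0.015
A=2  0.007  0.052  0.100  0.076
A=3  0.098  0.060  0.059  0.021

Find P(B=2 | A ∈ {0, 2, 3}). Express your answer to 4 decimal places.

P(A=0) = 0.074 + 0.069 + 0.023 + 0.080 = 0.246.
P(A=2) = 0.007 + 0.052 + 0.100 + 0.076 = 0.235.
P(A=3) = 0.098 + 0.060 + 0.059 + 0.021 = 0.238.
P(A ∈ {0, 2, 3}) = 0.246 + 0.235 + 0.238 = 0.719; P(B=2, A ∈ {0, 2, 3}) = 0.023 + 0.100 + 0.059 = 0.182.
P(B=2 | A ∈ {0, 2, 3}) = 0.182/0.719 = 0.2531.

0.2531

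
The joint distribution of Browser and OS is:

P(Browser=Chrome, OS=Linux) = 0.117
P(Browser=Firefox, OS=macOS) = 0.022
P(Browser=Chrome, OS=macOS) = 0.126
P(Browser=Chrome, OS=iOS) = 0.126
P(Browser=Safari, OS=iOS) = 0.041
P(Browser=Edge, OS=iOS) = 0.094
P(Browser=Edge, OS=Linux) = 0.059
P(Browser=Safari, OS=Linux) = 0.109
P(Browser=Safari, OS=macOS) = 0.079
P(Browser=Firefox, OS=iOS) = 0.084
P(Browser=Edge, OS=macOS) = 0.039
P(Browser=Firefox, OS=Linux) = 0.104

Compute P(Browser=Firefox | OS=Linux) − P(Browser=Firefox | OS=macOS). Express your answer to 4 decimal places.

P(OS=Linux) = 0.117 + 0.104 + 0.109 + 0.059 = 0.389; P(Browser=Firefox | OS=Linux) = 0.104/0.389 = 0.26735.
P(OS=macOS) = 0.126 + 0.022 + 0.079 + 0.039 = 0.266; P(Browser=Firefox | OS=macOS) = 0.022/0.266 = 0.08271.
Difference = 0.1846.

0.1846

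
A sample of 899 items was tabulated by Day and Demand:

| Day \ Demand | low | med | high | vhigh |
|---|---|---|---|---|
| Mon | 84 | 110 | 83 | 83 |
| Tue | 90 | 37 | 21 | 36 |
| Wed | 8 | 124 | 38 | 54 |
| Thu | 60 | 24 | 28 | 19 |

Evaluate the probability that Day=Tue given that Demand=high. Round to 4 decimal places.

0.1235

Total with Demand=high: 83 + 21 + 38 + 28 = 170.
P(Day=Tue | Demand=high) = 21/170 = 0.1235.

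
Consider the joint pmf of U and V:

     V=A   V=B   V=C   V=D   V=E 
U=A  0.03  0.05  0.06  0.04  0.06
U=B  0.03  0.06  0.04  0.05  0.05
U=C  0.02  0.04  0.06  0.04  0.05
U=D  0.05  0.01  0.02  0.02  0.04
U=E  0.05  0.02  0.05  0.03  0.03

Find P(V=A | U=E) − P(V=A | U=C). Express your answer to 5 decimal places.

P(U=E) = 0.05 + 0.02 + 0.05 + 0.03 + 0.03 = 0.18; P(V=A | U=E) = 0.05/0.18 = 0.277778.
P(U=C) = 0.02 + 0.04 + 0.06 + 0.04 + 0.05 = 0.21; P(V=A | U=C) = 0.02/0.21 = 0.095238.
Difference = 0.18254.

0.18254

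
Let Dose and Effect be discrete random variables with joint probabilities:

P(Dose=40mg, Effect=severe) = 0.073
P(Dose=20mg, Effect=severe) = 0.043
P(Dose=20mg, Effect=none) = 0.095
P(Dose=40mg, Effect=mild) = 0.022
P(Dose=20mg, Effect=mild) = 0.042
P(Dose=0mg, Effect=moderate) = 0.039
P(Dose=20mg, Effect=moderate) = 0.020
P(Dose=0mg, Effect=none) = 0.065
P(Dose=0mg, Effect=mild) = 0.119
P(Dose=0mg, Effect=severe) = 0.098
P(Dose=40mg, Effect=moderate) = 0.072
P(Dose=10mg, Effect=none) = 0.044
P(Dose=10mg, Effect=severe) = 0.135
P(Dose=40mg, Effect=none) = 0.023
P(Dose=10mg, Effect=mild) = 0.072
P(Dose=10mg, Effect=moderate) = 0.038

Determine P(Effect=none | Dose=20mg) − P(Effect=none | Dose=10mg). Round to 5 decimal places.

P(Dose=20mg) = 0.095 + 0.042 + 0.020 + 0.043 = 0.200; P(Effect=none | Dose=20mg) = 0.095/0.200 = 0.475000.
P(Dose=10mg) = 0.044 + 0.072 + 0.038 + 0.135 = 0.289; P(Effect=none | Dose=10mg) = 0.044/0.289 = 0.152249.
Difference = 0.32275.

0.32275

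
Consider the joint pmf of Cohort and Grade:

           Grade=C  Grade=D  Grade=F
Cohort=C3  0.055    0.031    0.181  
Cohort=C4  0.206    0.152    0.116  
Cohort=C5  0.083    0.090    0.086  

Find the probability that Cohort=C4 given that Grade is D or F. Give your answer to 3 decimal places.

0.409

P(Grade=D) = 0.031 + 0.152 + 0.090 = 0.273.
P(Grade=F) = 0.181 + 0.116 + 0.086 = 0.383.
P(Grade ∈ {D, F}) = 0.273 + 0.383 = 0.656; P(Cohort=C4, Grade ∈ {D, F}) = 0.152 + 0.116 = 0.268.
P(Cohort=C4 | Grade ∈ {D, F}) = 0.268/0.656 = 0.409.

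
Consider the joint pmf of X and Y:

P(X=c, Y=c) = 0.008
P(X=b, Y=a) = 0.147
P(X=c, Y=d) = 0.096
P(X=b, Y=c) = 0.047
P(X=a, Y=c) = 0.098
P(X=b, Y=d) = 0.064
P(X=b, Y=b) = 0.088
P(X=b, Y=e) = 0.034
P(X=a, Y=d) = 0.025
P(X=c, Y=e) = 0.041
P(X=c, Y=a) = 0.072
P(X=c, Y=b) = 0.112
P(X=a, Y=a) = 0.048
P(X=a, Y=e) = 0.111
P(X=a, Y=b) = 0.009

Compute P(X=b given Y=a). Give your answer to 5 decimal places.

0.55056

P(Y=a) = 0.048 + 0.147 + 0.072 = 0.267.
P(X=b | Y=a) = 0.147/0.267 = 0.55056.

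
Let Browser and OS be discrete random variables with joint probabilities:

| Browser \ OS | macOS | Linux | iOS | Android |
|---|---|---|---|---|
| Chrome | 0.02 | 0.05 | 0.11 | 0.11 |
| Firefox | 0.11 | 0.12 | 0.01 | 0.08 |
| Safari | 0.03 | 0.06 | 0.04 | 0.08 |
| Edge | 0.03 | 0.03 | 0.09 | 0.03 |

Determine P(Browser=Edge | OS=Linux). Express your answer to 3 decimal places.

0.115

P(OS=Linux) = 0.05 + 0.12 + 0.06 + 0.03 = 0.26.
P(Browser=Edge | OS=Linux) = 0.03/0.26 = 0.115.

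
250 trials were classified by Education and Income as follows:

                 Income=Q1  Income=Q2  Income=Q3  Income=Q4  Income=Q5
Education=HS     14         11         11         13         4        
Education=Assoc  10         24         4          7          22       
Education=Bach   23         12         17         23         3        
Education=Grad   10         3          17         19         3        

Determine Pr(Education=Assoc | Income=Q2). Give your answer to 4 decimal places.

0.4800

Total with Income=Q2: 11 + 24 + 12 + 3 = 50.
P(Education=Assoc | Income=Q2) = 24/50 = 0.4800.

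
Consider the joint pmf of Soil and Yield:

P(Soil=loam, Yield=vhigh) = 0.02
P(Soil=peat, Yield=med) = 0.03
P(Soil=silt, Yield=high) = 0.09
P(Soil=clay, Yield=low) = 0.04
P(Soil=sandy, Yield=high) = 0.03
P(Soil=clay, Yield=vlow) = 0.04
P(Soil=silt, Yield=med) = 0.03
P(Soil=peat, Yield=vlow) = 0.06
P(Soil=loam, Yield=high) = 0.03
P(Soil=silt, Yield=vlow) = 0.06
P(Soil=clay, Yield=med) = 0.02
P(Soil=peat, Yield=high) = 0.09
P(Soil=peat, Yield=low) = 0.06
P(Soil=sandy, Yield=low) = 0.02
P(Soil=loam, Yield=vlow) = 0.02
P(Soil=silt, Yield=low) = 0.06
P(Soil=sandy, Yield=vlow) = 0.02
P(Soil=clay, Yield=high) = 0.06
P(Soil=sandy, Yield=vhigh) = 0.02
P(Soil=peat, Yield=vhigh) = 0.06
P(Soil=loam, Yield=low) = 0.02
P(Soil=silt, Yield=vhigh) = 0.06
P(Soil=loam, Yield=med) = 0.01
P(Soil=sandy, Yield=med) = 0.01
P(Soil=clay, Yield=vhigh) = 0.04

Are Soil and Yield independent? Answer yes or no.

Every cell satisfies P(Soil,Yield) = P(Soil)·P(Yield). For instance P(Soil=clay) = 0.20, P(Yield=low) = 0.20, and 0.20×0.20 = 0.04 matches the joint entry. So Soil and Yield are independent.

yes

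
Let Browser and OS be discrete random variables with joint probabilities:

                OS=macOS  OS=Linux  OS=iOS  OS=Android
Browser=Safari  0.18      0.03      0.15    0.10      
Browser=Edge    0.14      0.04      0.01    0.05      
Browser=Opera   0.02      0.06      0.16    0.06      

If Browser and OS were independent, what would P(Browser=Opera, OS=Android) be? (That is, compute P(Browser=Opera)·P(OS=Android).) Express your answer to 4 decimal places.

P(Browser=Opera) = 0.02 + 0.06 + 0.16 + 0.06 = 0.30.
P(OS=Android) = 0.10 + 0.05 + 0.06 = 0.21.
Product: 0.30 × 0.21 = 0.0630.

0.0630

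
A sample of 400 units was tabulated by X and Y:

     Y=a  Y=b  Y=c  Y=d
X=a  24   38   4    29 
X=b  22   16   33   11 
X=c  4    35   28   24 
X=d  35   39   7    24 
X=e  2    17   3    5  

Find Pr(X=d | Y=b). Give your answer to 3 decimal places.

0.269

Total with Y=b: 38 + 16 + 35 + 39 + 17 = 145.
P(X=d | Y=b) = 39/145 = 0.269.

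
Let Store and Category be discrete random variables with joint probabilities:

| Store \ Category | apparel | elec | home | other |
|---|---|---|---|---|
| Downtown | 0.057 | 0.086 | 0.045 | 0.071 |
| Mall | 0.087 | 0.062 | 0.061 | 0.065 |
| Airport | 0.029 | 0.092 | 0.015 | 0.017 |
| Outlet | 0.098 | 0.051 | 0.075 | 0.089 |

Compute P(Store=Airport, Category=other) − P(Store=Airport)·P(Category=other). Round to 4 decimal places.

P(Store=Airport) = 0.029 + 0.092 + 0.015 + 0.017 = 0.153.
P(Category=other) = 0.071 + 0.065 + 0.017 + 0.089 = 0.242.
P(Store=Airport, Category=other) − P(Store=Airport)P(Category=other) = 0.017 − 0.153×0.242 = -0.0200.

-0.0200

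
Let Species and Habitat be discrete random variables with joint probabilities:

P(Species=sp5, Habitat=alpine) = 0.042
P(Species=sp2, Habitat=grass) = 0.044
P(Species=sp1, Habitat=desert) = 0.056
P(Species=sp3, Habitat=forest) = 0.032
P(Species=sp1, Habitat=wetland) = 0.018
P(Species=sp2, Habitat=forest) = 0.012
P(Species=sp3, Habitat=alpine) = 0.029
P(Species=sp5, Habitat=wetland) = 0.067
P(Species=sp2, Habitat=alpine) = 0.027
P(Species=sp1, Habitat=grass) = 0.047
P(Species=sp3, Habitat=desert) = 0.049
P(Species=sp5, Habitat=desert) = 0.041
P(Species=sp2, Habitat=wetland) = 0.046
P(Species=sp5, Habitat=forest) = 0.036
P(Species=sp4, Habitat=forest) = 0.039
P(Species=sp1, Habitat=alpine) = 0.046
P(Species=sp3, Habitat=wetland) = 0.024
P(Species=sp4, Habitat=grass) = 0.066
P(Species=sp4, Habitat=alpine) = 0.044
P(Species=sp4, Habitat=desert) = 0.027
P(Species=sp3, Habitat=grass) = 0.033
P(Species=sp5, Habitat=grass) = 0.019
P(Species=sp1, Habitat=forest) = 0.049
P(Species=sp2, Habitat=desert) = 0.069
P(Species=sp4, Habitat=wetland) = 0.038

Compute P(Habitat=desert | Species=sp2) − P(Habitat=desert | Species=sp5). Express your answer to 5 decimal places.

P(Species=sp2) = 0.012 + 0.044 + 0.046 + 0.069 + 0.027 = 0.198; P(Habitat=desert | Species=sp2) = 0.069/0.198 = 0.348485.
P(Species=sp5) = 0.036 + 0.019 + 0.067 + 0.041 + 0.042 = 0.205; P(Habitat=desert | Species=sp5) = 0.041/0.205 = 0.200000.
Difference = 0.14848.

0.14848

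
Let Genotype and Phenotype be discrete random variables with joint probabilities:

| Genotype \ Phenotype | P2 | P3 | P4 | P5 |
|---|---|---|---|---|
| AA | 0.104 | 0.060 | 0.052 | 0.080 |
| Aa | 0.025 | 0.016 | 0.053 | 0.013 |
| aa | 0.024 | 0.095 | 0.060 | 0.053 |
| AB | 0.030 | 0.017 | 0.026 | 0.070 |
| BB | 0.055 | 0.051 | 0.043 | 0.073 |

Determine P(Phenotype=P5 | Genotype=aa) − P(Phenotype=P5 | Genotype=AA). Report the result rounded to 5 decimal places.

P(Genotype=aa) = 0.024 + 0.095 + 0.060 + 0.053 = 0.232; P(Phenotype=P5 | Genotype=aa) = 0.053/0.232 = 0.228448.
P(Genotype=AA) = 0.104 + 0.060 + 0.052 + 0.080 = 0.296; P(Phenotype=P5 | Genotype=AA) = 0.080/0.296 = 0.270270.
Difference = -0.04182.

-0.04182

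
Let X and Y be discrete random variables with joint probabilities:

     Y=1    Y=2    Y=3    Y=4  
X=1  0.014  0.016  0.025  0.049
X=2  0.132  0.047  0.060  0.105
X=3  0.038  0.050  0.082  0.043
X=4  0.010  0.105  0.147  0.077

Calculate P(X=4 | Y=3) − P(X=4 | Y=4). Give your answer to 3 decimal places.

0.187

P(Y=3) = 0.025 + 0.060 + 0.082 + 0.147 = 0.314; P(X=4 | Y=3) = 0.147/0.314 = 0.4682.
P(Y=4) = 0.049 + 0.105 + 0.043 + 0.077 = 0.274; P(X=4 | Y=4) = 0.077/0.274 = 0.2810.
Difference = 0.187.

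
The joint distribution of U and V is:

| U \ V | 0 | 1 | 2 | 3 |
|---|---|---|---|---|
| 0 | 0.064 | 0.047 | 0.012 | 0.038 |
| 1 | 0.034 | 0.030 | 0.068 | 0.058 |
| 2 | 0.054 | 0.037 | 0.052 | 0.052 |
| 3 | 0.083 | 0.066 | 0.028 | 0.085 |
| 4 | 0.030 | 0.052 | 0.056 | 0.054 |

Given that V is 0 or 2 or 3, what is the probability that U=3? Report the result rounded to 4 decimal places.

0.2552

P(V=0) = 0.064 + 0.034 + 0.054 + 0.083 + 0.030 = 0.265.
P(V=2) = 0.012 + 0.068 + 0.052 + 0.028 + 0.056 = 0.216.
P(V=3) = 0.038 + 0.058 + 0.052 + 0.085 + 0.054 = 0.287.
P(V ∈ {0, 2, 3}) = 0.265 + 0.216 + 0.287 = 0.768; P(U=3, V ∈ {0, 2, 3}) = 0.083 + 0.028 + 0.085 = 0.196.
P(U=3 | V ∈ {0, 2, 3}) = 0.196/0.768 = 0.2552.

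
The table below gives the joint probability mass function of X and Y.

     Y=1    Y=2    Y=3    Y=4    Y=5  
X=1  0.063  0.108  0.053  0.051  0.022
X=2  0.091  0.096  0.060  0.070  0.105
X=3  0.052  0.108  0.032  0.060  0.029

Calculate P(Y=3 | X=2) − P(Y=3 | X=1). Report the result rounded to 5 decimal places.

P(X=2) = 0.091 + 0.096 + 0.060 + 0.070 + 0.105 = 0.422; P(Y=3 | X=2) = 0.060/0.422 = 0.142180.
P(X=1) = 0.063 + 0.108 + 0.053 + 0.051 + 0.022 = 0.297; P(Y=3 | X=1) = 0.053/0.297 = 0.178451.
Difference = -0.03627.

-0.03627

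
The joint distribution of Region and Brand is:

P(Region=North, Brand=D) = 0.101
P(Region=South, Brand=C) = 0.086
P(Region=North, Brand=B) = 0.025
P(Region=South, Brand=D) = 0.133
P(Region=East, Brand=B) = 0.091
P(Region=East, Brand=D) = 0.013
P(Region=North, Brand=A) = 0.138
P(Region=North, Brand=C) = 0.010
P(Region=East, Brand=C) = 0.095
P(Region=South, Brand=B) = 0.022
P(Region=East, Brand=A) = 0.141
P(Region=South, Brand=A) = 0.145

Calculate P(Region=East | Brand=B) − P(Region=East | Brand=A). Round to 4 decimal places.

0.3269

P(Brand=B) = 0.025 + 0.022 + 0.091 = 0.138; P(Region=East | Brand=B) = 0.091/0.138 = 0.65942.
P(Brand=A) = 0.138 + 0.145 + 0.141 = 0.424; P(Region=East | Brand=A) = 0.141/0.424 = 0.33255.
Difference = 0.3269.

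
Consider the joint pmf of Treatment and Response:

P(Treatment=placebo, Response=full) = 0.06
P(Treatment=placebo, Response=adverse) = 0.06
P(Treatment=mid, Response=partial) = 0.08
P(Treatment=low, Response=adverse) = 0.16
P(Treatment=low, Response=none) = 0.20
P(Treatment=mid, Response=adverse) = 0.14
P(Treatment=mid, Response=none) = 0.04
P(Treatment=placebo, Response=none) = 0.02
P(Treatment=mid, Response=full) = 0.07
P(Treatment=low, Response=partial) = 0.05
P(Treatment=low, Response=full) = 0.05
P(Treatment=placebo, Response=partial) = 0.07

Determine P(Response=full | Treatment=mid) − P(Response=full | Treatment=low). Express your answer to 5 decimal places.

P(Treatment=mid) = 0.04 + 0.08 + 0.07 + 0.14 = 0.33; P(Response=full | Treatment=mid) = 0.07/0.33 = 0.212121.
P(Treatment=low) = 0.20 + 0.05 + 0.05 + 0.16 = 0.46; P(Response=full | Treatment=low) = 0.05/0.46 = 0.108696.
Difference = 0.10343.

0.10343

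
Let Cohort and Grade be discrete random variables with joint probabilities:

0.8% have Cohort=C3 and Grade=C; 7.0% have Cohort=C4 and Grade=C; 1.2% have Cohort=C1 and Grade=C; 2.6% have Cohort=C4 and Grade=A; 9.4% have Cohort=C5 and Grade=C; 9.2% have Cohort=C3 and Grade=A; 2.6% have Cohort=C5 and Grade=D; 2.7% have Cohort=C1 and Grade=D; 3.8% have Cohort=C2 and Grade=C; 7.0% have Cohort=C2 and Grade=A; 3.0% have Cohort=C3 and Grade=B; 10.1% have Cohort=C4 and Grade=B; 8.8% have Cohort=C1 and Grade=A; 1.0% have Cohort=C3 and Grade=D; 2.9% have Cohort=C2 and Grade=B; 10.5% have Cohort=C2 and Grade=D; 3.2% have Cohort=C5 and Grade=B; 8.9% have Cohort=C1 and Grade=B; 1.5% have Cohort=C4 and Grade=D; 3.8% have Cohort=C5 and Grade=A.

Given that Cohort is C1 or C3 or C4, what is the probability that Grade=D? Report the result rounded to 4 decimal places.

P(Cohort=C1) = 0.088 + 0.089 + 0.012 + 0.027 = 0.216.
P(Cohort=C3) = 0.092 + 0.030 + 0.008 + 0.010 = 0.140.
P(Cohort=C4) = 0.026 + 0.101 + 0.070 + 0.015 = 0.212.
P(Cohort ∈ {C1, C3, C4}) = 0.216 + 0.140 + 0.212 = 0.568; P(Grade=D, Cohort ∈ {C1, C3, C4}) = 0.027 + 0.010 + 0.015 = 0.052.
P(Grade=D | Cohort ∈ {C1, C3, C4}) = 0.052/0.568 = 0.0915.

0.0915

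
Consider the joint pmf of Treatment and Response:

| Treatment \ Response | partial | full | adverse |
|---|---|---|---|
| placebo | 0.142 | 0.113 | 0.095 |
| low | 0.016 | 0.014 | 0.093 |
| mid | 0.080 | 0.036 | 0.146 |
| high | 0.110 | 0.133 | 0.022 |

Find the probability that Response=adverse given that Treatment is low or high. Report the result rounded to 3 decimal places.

0.296

P(Treatment=low) = 0.016 + 0.014 + 0.093 = 0.123.
P(Treatment=high) = 0.110 + 0.133 + 0.022 = 0.265.
P(Treatment ∈ {low, high}) = 0.123 + 0.265 = 0.388; P(Response=adverse, Treatment ∈ {low, high}) = 0.093 + 0.022 = 0.115.
P(Response=adverse | Treatment ∈ {low, high}) = 0.115/0.388 = 0.296.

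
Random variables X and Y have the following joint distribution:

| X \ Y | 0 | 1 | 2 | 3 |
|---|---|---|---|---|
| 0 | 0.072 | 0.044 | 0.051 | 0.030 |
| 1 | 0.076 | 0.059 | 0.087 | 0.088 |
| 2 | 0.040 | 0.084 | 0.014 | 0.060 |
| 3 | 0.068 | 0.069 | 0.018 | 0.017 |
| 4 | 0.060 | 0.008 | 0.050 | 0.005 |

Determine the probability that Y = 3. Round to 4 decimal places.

P(Y=3) = 0.030 + 0.088 + 0.060 + 0.017 + 0.005 = 0.200.

0.2000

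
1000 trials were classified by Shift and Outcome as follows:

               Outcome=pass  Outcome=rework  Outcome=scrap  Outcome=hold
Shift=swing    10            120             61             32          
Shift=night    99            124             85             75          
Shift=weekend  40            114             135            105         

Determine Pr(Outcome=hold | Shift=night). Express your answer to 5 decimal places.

0.19582

Total with Shift=night: 99 + 124 + 85 + 75 = 383.
P(Outcome=hold | Shift=night) = 75/383 = 0.19582.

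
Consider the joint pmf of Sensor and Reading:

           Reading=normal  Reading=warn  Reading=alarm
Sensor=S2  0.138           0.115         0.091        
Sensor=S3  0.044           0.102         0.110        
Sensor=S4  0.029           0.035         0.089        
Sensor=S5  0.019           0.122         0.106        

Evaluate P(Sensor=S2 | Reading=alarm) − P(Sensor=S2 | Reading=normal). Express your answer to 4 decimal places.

P(Reading=alarm) = 0.091 + 0.110 + 0.089 + 0.106 = 0.396; P(Sensor=S2 | Reading=alarm) = 0.091/0.396 = 0.22980.
P(Reading=normal) = 0.138 + 0.044 + 0.029 + 0.019 = 0.230; P(Sensor=S2 | Reading=normal) = 0.138/0.230 = 0.60000.
Difference = -0.3702.

-0.3702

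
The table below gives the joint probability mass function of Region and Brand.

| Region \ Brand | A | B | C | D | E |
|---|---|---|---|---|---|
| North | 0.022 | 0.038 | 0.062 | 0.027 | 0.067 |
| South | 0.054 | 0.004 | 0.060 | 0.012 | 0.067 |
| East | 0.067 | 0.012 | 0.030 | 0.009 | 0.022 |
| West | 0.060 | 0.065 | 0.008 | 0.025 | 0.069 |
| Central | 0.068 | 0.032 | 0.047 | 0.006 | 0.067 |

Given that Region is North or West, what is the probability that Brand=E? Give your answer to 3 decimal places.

P(Region=North) = 0.022 + 0.038 + 0.062 + 0.027 + 0.067 = 0.216.
P(Region=West) = 0.060 + 0.065 + 0.008 + 0.025 + 0.069 = 0.227.
P(Region ∈ {North, West}) = 0.216 + 0.227 = 0.443; P(Brand=E, Region ∈ {North, West}) = 0.067 + 0.069 = 0.136.
P(Brand=E | Region ∈ {North, West}) = 0.136/0.443 = 0.307.

0.307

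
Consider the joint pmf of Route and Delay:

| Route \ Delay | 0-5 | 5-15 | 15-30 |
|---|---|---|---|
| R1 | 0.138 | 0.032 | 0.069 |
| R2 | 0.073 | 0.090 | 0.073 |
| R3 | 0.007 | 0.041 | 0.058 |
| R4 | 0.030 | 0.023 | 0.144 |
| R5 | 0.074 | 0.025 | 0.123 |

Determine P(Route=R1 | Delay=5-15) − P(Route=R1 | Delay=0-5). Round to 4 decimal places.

-0.2769

P(Delay=5-15) = 0.032 + 0.090 + 0.041 + 0.023 + 0.025 = 0.211; P(Route=R1 | Delay=5-15) = 0.032/0.211 = 0.15166.
P(Delay=0-5) = 0.138 + 0.073 + 0.007 + 0.030 + 0.074 = 0.322; P(Route=R1 | Delay=0-5) = 0.138/0.322 = 0.42857.
Difference = -0.2769.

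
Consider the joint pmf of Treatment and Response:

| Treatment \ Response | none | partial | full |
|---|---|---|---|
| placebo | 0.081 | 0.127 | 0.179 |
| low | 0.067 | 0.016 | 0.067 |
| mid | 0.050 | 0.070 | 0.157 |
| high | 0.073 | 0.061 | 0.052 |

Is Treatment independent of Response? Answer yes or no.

no

P(Treatment=high) = 0.186 and P(Response=full) = 0.455, so their product is 0.08463, but P(Treatment=high, Response=full) = 0.052. Since these differ, Treatment and Response are not independent.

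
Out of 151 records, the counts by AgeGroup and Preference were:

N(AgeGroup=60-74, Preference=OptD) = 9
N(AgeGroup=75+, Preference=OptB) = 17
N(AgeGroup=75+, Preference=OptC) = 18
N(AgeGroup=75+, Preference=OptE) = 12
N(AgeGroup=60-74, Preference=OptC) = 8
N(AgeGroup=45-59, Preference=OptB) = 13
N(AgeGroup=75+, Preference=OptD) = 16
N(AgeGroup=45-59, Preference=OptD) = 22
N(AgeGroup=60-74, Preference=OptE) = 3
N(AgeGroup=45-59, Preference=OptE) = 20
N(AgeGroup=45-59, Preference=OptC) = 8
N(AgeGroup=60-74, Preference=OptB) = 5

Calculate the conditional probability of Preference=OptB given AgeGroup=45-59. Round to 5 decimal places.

0.20635

Total with AgeGroup=45-59: 13 + 8 + 22 + 20 = 63.
P(Preference=OptB | AgeGroup=45-59) = 13/63 = 0.20635.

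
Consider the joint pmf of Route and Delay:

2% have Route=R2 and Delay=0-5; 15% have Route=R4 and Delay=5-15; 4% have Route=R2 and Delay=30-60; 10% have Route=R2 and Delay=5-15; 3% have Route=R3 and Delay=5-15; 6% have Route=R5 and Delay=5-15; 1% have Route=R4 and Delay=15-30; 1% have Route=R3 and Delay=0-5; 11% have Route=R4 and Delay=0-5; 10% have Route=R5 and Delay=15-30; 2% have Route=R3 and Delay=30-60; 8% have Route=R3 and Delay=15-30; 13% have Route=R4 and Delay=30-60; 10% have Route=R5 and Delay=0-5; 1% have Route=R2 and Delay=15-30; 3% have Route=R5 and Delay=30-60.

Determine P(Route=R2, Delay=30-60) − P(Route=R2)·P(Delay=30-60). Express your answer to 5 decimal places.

0.00260

P(Route=R2) = 0.02 + 0.10 + 0.01 + 0.04 = 0.17.
P(Delay=30-60) = 0.04 + 0.02 + 0.13 + 0.03 = 0.22.
P(Route=R2, Delay=30-60) − P(Route=R2)P(Delay=30-60) = 0.04 − 0.17×0.22 = 0.00260.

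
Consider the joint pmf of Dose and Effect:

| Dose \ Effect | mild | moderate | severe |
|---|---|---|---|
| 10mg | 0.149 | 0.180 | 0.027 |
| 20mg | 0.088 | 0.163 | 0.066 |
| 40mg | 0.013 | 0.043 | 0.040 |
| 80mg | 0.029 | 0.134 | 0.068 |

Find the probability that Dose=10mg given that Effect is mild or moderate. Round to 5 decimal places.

P(Effect=mild) = 0.149 + 0.088 + 0.013 + 0.029 = 0.279.
P(Effect=moderate) = 0.180 + 0.163 + 0.043 + 0.134 = 0.520.
P(Effect ∈ {mild, moderate}) = 0.279 + 0.520 = 0.799; P(Dose=10mg, Effect ∈ {mild, moderate}) = 0.149 + 0.180 = 0.329.
P(Dose=10mg | Effect ∈ {mild, moderate}) = 0.329/0.799 = 0.41176.

0.41176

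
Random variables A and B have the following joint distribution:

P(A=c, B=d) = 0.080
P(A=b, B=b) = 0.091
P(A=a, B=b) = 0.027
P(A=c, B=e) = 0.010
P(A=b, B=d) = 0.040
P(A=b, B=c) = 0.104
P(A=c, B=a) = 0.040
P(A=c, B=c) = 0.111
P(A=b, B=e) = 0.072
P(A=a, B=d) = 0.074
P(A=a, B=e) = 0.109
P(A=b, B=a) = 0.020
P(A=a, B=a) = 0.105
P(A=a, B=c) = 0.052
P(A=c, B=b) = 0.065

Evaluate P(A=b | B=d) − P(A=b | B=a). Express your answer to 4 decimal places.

P(B=d) = 0.074 + 0.040 + 0.080 = 0.194; P(A=b | B=d) = 0.040/0.194 = 0.20619.
P(B=a) = 0.105 + 0.020 + 0.040 = 0.165; P(A=b | B=a) = 0.020/0.165 = 0.12121.
Difference = 0.0850.

0.0850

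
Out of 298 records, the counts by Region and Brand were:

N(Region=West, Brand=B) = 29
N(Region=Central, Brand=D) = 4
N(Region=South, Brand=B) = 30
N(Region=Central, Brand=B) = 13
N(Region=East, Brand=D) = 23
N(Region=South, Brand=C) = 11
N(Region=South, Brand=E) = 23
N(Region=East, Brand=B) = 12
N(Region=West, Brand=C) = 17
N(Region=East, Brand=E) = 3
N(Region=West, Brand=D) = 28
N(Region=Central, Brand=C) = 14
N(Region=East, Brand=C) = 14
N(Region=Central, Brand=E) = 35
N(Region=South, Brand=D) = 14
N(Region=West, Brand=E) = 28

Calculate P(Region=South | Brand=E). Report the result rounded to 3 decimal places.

0.258

Total with Brand=E: 23 + 3 + 28 + 35 = 89.
P(Region=South | Brand=E) = 23/89 = 0.258.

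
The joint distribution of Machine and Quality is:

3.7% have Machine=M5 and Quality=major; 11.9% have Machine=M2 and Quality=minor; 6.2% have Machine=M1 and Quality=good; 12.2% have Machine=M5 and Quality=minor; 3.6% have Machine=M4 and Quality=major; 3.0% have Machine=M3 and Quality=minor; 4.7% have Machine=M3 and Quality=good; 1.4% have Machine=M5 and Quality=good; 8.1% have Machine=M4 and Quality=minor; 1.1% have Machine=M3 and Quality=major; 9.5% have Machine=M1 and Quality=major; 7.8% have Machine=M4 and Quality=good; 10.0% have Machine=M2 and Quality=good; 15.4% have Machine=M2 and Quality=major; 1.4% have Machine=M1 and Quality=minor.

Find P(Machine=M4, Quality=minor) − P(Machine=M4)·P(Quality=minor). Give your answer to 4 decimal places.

P(Machine=M4) = 0.078 + 0.081 + 0.036 = 0.195.
P(Quality=minor) = 0.014 + 0.119 + 0.030 + 0.081 + 0.122 = 0.366.
P(Machine=M4, Quality=minor) − P(Machine=M4)P(Quality=minor) = 0.081 − 0.195×0.366 = 0.0096.

0.0096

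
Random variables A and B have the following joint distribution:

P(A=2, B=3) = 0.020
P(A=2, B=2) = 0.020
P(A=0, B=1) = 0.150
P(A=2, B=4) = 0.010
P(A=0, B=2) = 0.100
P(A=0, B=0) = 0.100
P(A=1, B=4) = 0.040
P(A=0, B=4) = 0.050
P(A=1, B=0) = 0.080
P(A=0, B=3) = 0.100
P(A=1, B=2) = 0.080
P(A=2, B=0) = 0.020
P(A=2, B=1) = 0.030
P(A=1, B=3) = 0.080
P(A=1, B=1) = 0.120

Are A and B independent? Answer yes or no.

Every cell satisfies P(A,B) = P(A)·P(B). For instance P(A=1) = 0.400, P(B=4) = 0.100, and 0.400×0.100 = 0.040 matches the joint entry. So A and B are independent.

yes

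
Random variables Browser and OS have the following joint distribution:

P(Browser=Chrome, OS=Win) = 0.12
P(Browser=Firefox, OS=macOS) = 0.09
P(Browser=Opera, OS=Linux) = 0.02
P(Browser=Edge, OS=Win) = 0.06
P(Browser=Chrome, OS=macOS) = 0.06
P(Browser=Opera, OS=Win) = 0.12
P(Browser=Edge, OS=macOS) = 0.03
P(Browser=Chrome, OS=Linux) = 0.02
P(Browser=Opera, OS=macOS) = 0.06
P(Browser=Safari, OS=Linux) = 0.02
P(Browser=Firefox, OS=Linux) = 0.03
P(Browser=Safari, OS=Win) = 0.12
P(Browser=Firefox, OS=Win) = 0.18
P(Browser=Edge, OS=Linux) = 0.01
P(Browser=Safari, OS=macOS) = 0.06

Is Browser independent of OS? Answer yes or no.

yes

Every cell satisfies P(Browser,OS) = P(Browser)·P(OS). For instance P(Browser=Edge) = 0.10, P(OS=macOS) = 0.30, and 0.10×0.30 = 0.03 matches the joint entry. So Browser and OS are independent.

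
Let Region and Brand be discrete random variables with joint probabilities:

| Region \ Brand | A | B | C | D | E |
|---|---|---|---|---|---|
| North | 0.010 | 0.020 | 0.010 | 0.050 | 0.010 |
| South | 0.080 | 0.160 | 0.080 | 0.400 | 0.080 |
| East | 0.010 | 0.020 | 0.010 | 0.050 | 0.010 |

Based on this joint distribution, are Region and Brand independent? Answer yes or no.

yes

Every cell satisfies P(Region,Brand) = P(Region)·P(Brand). For instance P(Region=North) = 0.100, P(Brand=D) = 0.500, and 0.100×0.500 = 0.050 matches the joint entry. So Region and Brand are independent.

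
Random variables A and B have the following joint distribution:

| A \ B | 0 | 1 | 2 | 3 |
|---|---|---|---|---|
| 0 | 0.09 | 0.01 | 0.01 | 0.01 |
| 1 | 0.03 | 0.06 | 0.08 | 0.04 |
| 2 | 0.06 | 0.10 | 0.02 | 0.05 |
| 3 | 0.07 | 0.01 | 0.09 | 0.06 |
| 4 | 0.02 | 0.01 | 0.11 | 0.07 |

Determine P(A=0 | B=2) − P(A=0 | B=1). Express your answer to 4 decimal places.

P(B=2) = 0.01 + 0.08 + 0.02 + 0.09 + 0.11 = 0.31; P(A=0 | B=2) = 0.01/0.31 = 0.03226.
P(B=1) = 0.01 + 0.06 + 0.10 + 0.01 + 0.01 = 0.19; P(A=0 | B=1) = 0.01/0.19 = 0.05263.
Difference = -0.0204.

-0.0204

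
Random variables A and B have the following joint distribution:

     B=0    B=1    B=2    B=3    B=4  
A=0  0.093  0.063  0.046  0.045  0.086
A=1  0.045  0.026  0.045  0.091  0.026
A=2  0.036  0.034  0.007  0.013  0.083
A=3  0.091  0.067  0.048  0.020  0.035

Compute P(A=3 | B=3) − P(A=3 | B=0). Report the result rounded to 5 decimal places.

-0.22505

P(B=3) = 0.045 + 0.091 + 0.013 + 0.020 = 0.169; P(A=3 | B=3) = 0.020/0.169 = 0.118343.
P(B=0) = 0.093 + 0.045 + 0.036 + 0.091 = 0.265; P(A=3 | B=0) = 0.091/0.265 = 0.343396.
Difference = -0.22505.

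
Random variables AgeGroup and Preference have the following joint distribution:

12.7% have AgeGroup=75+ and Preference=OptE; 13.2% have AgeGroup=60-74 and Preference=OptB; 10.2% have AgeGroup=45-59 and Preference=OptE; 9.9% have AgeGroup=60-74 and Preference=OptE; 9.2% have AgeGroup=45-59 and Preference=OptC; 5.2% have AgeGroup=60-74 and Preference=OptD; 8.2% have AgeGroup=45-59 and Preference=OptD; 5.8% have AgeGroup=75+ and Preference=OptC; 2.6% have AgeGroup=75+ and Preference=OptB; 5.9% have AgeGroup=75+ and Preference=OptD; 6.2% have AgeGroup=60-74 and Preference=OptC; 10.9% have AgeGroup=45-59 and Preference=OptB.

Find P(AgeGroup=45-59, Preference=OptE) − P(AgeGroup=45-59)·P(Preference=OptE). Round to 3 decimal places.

-0.024

P(AgeGroup=45-59) = 0.109 + 0.092 + 0.082 + 0.102 = 0.385.
P(Preference=OptE) = 0.102 + 0.099 + 0.127 = 0.328.
P(AgeGroup=45-59, Preference=OptE) − P(AgeGroup=45-59)P(Preference=OptE) = 0.102 − 0.385×0.328 = -0.024.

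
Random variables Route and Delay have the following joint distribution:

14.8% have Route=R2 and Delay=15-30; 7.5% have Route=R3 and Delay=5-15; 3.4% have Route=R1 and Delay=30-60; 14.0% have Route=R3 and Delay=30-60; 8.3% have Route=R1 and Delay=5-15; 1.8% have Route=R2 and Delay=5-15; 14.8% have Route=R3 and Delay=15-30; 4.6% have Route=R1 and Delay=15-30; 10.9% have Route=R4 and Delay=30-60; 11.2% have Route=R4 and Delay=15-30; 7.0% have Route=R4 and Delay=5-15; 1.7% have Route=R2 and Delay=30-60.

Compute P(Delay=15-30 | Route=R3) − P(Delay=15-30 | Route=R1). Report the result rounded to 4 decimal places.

P(Route=R3) = 0.075 + 0.148 + 0.140 = 0.363; P(Delay=15-30 | Route=R3) = 0.148/0.363 = 0.40771.
P(Route=R1) = 0.083 + 0.046 + 0.034 = 0.163; P(Delay=15-30 | Route=R1) = 0.046/0.163 = 0.28221.
Difference = 0.1255.

0.1255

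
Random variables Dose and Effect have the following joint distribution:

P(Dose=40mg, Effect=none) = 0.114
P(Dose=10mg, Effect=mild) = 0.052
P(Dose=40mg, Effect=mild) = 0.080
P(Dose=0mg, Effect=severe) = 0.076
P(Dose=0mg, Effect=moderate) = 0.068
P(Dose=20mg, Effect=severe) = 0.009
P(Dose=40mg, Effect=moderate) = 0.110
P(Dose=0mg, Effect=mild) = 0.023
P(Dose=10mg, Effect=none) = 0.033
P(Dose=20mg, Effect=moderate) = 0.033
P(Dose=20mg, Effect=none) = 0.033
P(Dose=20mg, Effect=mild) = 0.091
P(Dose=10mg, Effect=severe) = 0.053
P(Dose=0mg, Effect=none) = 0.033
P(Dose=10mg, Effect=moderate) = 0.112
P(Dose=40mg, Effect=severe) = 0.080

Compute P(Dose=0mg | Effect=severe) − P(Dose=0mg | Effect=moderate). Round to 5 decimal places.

P(Effect=severe) = 0.076 + 0.053 + 0.009 + 0.080 = 0.218; P(Dose=0mg | Effect=severe) = 0.076/0.218 = 0.348624.
P(Effect=moderate) = 0.068 + 0.112 + 0.033 + 0.110 = 0.323; P(Dose=0mg | Effect=moderate) = 0.068/0.323 = 0.210526.
Difference = 0.13810.

0.13810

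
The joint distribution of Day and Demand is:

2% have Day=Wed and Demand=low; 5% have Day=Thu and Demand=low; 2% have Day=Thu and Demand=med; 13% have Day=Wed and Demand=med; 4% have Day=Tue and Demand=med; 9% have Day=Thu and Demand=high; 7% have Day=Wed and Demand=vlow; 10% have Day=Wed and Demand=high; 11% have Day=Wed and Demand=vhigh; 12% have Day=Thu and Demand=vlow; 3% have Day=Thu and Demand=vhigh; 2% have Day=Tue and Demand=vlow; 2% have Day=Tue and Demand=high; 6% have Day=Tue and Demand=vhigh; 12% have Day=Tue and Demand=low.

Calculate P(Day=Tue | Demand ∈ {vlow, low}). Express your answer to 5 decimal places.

P(Demand=vlow) = 0.02 + 0.07 + 0.12 = 0.21.
P(Demand=low) = 0.12 + 0.02 + 0.05 = 0.19.
P(Demand ∈ {vlow, low}) = 0.21 + 0.19 = 0.40; P(Day=Tue, Demand ∈ {vlow, low}) = 0.02 + 0.12 = 0.14.
P(Day=Tue | Demand ∈ {vlow, low}) = 0.14/0.40 = 0.35000.

0.35000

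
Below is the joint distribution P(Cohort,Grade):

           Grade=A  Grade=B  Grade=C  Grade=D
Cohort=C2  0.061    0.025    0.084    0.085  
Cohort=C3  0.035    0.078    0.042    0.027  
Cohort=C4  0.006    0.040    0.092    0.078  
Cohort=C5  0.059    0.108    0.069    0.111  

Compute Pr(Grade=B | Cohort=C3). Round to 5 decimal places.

P(Cohort=C3) = 0.035 + 0.078 + 0.042 + 0.027 = 0.182.
P(Grade=B | Cohort=C3) = 0.078/0.182 = 0.42857.

0.42857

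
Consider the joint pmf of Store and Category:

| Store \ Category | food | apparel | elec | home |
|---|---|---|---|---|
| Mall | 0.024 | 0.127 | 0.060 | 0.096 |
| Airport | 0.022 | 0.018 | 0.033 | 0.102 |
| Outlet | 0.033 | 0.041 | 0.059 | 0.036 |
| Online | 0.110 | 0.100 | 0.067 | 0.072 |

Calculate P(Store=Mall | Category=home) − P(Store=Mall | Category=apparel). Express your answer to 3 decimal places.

P(Category=home) = 0.096 + 0.102 + 0.036 + 0.072 = 0.306; P(Store=Mall | Category=home) = 0.096/0.306 = 0.3137.
P(Category=apparel) = 0.127 + 0.018 + 0.041 + 0.100 = 0.286; P(Store=Mall | Category=apparel) = 0.127/0.286 = 0.4441.
Difference = -0.130.

-0.130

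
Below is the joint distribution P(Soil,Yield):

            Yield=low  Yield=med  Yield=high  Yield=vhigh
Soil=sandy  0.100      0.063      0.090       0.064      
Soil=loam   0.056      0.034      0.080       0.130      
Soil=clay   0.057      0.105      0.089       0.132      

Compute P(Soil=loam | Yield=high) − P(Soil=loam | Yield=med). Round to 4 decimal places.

P(Yield=high) = 0.090 + 0.080 + 0.089 = 0.259; P(Soil=loam | Yield=high) = 0.080/0.259 = 0.30888.
P(Yield=med) = 0.063 + 0.034 + 0.105 = 0.202; P(Soil=loam | Yield=med) = 0.034/0.202 = 0.16832.
Difference = 0.1406.

0.1406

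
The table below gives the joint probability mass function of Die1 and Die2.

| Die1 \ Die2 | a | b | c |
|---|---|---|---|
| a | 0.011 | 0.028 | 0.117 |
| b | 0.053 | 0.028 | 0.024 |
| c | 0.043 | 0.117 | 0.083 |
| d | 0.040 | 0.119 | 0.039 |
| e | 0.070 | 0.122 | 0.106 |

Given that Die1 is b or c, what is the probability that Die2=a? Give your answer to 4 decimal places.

P(Die1=b) = 0.053 + 0.028 + 0.024 = 0.105.
P(Die1=c) = 0.043 + 0.117 + 0.083 = 0.243.
P(Die1 ∈ {b, c}) = 0.105 + 0.243 = 0.348; P(Die2=a, Die1 ∈ {b, c}) = 0.053 + 0.043 = 0.096.
P(Die2=a | Die1 ∈ {b, c}) = 0.096/0.348 = 0.2759.

0.2759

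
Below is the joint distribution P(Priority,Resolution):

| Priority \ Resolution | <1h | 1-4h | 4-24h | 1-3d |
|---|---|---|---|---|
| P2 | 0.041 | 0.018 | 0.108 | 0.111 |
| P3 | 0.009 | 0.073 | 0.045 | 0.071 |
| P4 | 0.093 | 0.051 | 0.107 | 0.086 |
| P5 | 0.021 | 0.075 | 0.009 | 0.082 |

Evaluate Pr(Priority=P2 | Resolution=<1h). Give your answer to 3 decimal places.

0.250

P(Resolution=<1h) = 0.041 + 0.009 + 0.093 + 0.021 = 0.164.
P(Priority=P2 | Resolution=<1h) = 0.041/0.164 = 0.250.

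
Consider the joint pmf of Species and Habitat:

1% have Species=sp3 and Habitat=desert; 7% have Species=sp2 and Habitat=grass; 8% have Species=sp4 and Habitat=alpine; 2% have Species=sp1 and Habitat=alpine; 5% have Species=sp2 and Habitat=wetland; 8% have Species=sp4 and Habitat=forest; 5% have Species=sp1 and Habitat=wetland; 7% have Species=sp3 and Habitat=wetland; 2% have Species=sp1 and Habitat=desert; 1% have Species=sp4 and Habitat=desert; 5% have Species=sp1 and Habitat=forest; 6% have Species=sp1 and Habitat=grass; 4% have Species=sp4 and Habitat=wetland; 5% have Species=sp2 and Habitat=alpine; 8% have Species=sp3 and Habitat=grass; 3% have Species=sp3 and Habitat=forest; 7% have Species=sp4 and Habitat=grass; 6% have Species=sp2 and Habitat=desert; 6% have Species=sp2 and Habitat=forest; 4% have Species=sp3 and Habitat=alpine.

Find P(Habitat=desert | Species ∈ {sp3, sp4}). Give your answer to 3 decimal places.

P(Species=sp3) = 0.03 + 0.08 + 0.07 + 0.01 + 0.04 = 0.23.
P(Species=sp4) = 0.08 + 0.07 + 0.04 + 0.01 + 0.08 = 0.28.
P(Species ∈ {sp3, sp4}) = 0.23 + 0.28 = 0.51; P(Habitat=desert, Species ∈ {sp3, sp4}) = 0.01 + 0.01 = 0.02.
P(Habitat=desert | Species ∈ {sp3, sp4}) = 0.02/0.51 = 0.039.

0.039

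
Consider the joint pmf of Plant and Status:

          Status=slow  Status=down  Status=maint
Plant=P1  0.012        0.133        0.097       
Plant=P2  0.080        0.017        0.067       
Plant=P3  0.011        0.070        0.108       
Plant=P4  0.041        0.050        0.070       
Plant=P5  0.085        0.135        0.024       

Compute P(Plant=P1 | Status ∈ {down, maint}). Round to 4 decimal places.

0.2983

P(Status=down) = 0.133 + 0.017 + 0.070 + 0.050 + 0.135 = 0.405.
P(Status=maint) = 0.097 + 0.067 + 0.108 + 0.070 + 0.024 = 0.366.
P(Status ∈ {down, maint}) = 0.405 + 0.366 = 0.771; P(Plant=P1, Status ∈ {down, maint}) = 0.133 + 0.097 = 0.230.
P(Plant=P1 | Status ∈ {down, maint}) = 0.230/0.771 = 0.2983.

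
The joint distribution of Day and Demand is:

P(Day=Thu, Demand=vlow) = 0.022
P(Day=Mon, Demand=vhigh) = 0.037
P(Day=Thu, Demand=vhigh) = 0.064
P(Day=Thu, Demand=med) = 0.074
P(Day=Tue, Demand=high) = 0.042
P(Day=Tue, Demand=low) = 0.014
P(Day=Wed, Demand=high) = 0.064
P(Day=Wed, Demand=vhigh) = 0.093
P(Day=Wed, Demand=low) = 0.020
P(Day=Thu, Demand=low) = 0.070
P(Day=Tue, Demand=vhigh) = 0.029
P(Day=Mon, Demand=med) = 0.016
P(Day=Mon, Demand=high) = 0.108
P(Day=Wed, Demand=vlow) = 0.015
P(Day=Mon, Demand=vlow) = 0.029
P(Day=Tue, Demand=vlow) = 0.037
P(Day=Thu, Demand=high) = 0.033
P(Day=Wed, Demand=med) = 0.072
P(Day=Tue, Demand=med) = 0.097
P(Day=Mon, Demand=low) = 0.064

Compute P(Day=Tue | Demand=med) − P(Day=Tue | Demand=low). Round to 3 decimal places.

P(Demand=med) = 0.016 + 0.097 + 0.072 + 0.074 = 0.259; P(Day=Tue | Demand=med) = 0.097/0.259 = 0.3745.
P(Demand=low) = 0.064 + 0.014 + 0.020 + 0.070 = 0.168; P(Day=Tue | Demand=low) = 0.014/0.168 = 0.0833.
Difference = 0.291.

0.291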